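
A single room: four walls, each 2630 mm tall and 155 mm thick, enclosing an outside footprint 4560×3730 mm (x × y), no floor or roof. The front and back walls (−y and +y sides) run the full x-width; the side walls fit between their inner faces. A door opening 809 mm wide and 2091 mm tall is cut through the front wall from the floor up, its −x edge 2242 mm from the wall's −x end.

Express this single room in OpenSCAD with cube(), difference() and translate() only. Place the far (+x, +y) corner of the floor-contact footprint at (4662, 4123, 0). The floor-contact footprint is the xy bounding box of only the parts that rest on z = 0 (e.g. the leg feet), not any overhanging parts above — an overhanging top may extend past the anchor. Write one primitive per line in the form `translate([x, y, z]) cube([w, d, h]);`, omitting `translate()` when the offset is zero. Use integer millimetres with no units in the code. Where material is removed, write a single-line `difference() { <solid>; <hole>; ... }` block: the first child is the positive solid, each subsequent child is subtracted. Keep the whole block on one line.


difference() { translate([102, 393, 0]) cube([4560, 155, 2630]); translate([2344, 393, 0]) cube([809, 155, 2091]); }
translate([102, 3968, 0]) cube([4560, 155, 2630]);
translate([102, 548, 0]) cube([155, 3420, 2630]);
translate([4507, 548, 0]) cube([155, 3420, 2630]);


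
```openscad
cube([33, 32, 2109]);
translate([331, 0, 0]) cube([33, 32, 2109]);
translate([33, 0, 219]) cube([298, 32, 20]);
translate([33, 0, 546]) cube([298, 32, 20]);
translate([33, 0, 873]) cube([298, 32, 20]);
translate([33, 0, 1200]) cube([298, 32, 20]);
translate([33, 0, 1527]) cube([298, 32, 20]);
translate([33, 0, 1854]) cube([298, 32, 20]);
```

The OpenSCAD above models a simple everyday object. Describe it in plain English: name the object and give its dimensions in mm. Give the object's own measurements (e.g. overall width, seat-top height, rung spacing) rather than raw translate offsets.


A straight ladder. Two 33×32 mm vertical rails, 2109 mm tall, stand 364 mm apart (outside-to-outside) with their front faces coplanar on the −y side. 6 rungs, each 32 mm deep and 20 mm tall, span between the inner faces of the rails, front faces flush with the rails. The lowest rung's underside is at z = 219 mm and rungs are spaced 327 mm apart (underside to underside).


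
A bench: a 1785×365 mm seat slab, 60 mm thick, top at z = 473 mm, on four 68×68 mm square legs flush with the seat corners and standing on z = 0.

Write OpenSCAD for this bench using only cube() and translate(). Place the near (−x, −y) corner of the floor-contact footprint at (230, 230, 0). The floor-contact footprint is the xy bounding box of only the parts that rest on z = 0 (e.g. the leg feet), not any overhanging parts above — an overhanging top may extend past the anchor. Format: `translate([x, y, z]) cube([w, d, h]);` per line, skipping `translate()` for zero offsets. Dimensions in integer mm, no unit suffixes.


translate([230, 230, 413]) cube([1785, 365, 60]);
translate([230, 230, 0]) cube([68, 68, 413]);
translate([230, 527, 0]) cube([68, 68, 413]);
translate([1947, 230, 0]) cube([68, 68, 413]);
translate([1947, 527, 0]) cube([68, 68, 413]);


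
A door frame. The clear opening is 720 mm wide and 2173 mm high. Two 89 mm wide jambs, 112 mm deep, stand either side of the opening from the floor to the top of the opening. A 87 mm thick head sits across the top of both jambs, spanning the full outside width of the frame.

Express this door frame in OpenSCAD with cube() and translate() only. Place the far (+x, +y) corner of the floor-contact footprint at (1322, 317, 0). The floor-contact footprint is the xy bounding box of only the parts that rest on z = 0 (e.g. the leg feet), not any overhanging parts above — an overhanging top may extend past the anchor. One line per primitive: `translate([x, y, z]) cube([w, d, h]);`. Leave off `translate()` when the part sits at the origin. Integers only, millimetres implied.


translate([424, 205, 0]) cube([89, 112, 2173]);
translate([1233, 205, 0]) cube([89, 112, 2173]);
translate([424, 205, 2173]) cube([898, 112, 87]);


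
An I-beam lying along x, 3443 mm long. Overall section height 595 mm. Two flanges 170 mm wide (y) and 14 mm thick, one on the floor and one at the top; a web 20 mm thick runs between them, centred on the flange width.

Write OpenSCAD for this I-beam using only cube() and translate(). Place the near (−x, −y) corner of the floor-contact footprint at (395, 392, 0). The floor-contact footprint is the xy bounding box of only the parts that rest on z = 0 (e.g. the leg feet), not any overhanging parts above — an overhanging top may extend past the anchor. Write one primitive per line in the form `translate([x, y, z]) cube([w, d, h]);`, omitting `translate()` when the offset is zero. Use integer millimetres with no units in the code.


translate([395, 392, 0]) cube([3443, 170, 14]);
translate([395, 467, 14]) cube([3443, 20, 567]);
translate([395, 392, 581]) cube([3443, 170, 14]);


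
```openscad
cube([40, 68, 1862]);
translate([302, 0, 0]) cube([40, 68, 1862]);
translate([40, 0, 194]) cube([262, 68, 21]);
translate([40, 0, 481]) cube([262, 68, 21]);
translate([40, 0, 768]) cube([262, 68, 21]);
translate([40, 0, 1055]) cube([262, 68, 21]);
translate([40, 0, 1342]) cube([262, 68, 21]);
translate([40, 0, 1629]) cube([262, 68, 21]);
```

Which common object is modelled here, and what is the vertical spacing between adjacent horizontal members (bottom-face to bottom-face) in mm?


A ladder. The rung spacing is 287 mm.

Two tall 40×68 posts with 6 short bars between them — a ladder. Adjacent rungs sit at z = 194 and z = 481, so the spacing is 481 − 194 = 287 mm.


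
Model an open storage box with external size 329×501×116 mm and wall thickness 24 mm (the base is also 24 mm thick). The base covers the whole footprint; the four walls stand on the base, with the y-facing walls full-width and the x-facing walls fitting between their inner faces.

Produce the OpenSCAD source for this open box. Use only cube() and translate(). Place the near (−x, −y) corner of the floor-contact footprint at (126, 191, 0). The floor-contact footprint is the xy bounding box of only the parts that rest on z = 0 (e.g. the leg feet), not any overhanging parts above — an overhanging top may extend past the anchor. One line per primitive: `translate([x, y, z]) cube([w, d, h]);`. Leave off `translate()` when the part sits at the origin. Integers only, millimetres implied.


translate([126, 191, 0]) cube([329, 501, 24]);
translate([126, 191, 24]) cube([329, 24, 92]);
translate([126, 668, 24]) cube([329, 24, 92]);
translate([126, 215, 24]) cube([24, 453, 92]);
translate([431, 215, 24]) cube([24, 453, 92]);


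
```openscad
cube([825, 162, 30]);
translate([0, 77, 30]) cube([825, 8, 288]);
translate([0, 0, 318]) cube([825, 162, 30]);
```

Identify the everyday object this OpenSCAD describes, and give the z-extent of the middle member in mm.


An I-beam. The web height is 288 mm.

Two wide flanges with a thin centred web — an I-beam. Overall 348 mm minus two 30 mm flanges gives a web of 348 − 2·30 = 288 mm.


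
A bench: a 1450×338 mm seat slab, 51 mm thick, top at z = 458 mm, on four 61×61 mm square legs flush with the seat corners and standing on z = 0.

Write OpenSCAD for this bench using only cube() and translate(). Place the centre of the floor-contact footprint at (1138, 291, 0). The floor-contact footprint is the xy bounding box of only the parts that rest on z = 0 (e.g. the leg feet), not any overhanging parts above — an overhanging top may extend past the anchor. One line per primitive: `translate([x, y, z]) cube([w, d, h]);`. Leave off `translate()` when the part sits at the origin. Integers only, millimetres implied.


// leg_h = 458 − 51 = 407
translate([413, 122, 407]) cube([1450, 338, 51]);
translate([413, 122, 0]) cube([61, 61, 407]);
translate([413, 399, 0]) cube([61, 61, 407]);
translate([1802, 122, 0]) cube([61, 61, 407]);
translate([1802, 399, 0]) cube([61, 61, 407]);


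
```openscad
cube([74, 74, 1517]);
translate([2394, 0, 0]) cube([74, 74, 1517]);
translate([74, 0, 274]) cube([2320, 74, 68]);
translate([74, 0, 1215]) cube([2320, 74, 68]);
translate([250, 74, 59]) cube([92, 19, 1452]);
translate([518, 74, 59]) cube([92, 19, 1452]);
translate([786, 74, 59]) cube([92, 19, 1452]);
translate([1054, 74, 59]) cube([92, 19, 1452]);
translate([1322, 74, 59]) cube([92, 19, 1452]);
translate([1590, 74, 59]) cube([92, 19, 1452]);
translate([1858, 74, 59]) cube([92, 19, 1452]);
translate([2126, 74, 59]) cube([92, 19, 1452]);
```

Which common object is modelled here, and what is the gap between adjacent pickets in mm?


A fence section. The picket gap is 176 mm.

Two posts, two rails, 8 pickets — a fence section. Span 2320 mm holds 8 pickets of 92 mm with 9 equal gaps: ⌊(2320 − 8·92) / 9⌋ = 176 mm.


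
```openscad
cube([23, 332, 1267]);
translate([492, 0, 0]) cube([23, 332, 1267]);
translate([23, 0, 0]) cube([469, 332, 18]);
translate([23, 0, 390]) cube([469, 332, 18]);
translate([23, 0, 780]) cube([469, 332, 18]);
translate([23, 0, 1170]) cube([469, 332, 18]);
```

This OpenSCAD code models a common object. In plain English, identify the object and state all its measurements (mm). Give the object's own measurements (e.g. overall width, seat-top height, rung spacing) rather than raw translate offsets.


An open bookshelf. Two side panels, each 23 mm thick, 332 mm deep and 1267 mm tall, stand 515 mm apart (outside-to-outside). Between them sit 4 shelves, each 18 mm thick and 332 mm deep, spanning the full gap between the sides. The bottom shelf rests on the floor (its underside at z = 0) and the clear gap between one shelf's top and the next shelf's underside is 372 mm.


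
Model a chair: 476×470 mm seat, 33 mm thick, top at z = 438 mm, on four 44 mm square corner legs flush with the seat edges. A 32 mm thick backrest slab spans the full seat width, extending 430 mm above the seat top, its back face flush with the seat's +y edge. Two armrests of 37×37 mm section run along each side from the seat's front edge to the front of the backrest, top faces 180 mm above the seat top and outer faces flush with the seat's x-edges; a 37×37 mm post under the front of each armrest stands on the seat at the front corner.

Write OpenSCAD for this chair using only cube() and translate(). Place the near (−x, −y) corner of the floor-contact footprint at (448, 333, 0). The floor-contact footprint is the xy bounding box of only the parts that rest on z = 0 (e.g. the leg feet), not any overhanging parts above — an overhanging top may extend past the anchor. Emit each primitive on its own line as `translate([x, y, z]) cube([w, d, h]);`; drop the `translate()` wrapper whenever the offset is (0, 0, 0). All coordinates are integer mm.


translate([448, 333, 405]) cube([476, 470, 33]);
translate([448, 333, 0]) cube([44, 44, 405]);
translate([880, 333, 0]) cube([44, 44, 405]);
translate([448, 759, 0]) cube([44, 44, 405]);
translate([880, 759, 0]) cube([44, 44, 405]);
translate([448, 771, 438]) cube([476, 32, 430]);
translate([448, 333, 581]) cube([37, 438, 37]);
translate([887, 333, 581]) cube([37, 438, 37]);
translate([448, 333, 438]) cube([37, 37, 143]);
translate([887, 333, 438]) cube([37, 37, 143]);


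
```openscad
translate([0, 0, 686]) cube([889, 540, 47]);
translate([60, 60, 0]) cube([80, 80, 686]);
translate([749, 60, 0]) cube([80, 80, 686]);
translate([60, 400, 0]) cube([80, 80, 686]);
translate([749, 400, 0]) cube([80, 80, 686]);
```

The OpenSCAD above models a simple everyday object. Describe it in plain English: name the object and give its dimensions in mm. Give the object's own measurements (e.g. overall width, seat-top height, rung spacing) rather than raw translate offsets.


A rectangular dining table. The top is 889×540×47 mm with its upper surface at z = 733 mm. It stands on four 80×80 mm square legs, each inset 60 mm from the nearest pair of top edges, running from the floor to the underside of the top.


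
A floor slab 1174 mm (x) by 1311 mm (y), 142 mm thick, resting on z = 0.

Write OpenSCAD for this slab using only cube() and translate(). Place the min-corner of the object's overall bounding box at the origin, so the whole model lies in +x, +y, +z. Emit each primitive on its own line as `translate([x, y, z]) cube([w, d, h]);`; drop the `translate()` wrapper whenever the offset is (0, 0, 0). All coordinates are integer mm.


cube([1174, 1311, 142]);


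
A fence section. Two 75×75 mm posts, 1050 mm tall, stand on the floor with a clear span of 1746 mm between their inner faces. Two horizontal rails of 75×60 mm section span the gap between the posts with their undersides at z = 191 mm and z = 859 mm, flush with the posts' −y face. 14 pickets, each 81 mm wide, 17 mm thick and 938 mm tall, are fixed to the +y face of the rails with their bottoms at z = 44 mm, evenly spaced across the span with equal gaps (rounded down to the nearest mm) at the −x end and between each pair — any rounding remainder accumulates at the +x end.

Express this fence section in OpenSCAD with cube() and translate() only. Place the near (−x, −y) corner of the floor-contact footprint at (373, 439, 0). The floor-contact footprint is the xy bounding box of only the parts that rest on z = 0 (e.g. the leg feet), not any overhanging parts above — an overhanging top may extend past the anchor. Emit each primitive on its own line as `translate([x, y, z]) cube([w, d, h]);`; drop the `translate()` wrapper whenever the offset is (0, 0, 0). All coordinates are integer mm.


translate([373, 439, 0]) cube([75, 75, 1050]);
translate([2194, 439, 0]) cube([75, 75, 1050]);
translate([448, 439, 191]) cube([1746, 75, 60]);
translate([448, 439, 859]) cube([1746, 75, 60]);
translate([488, 514, 44]) cube([81, 17, 938]);
translate([609, 514, 44]) cube([81, 17, 938]);
translate([730, 514, 44]) cube([81, 17, 938]);
translate([851, 514, 44]) cube([81, 17, 938]);
translate([972, 514, 44]) cube([81, 17, 938]);
translate([1093, 514, 44]) cube([81, 17, 938]);
translate([1214, 514, 44]) cube([81, 17, 938]);
translate([1335, 514, 44]) cube([81, 17, 938]);
translate([1456, 514, 44]) cube([81, 17, 938]);
translate([1577, 514, 44]) cube([81, 17, 938]);
translate([1698, 514, 44]) cube([81, 17, 938]);
translate([1819, 514, 44]) cube([81, 17, 938]);
translate([1940, 514, 44]) cube([81, 17, 938]);
translate([2061, 514, 44]) cube([81, 17, 938]);


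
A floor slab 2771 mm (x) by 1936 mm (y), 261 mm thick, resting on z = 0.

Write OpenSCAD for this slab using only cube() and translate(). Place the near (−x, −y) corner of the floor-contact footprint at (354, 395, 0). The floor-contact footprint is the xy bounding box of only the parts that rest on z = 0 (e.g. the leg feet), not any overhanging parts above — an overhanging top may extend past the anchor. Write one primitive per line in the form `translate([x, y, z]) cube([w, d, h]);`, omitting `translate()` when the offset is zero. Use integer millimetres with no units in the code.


translate([354, 395, 0]) cube([2771, 1936, 261]);


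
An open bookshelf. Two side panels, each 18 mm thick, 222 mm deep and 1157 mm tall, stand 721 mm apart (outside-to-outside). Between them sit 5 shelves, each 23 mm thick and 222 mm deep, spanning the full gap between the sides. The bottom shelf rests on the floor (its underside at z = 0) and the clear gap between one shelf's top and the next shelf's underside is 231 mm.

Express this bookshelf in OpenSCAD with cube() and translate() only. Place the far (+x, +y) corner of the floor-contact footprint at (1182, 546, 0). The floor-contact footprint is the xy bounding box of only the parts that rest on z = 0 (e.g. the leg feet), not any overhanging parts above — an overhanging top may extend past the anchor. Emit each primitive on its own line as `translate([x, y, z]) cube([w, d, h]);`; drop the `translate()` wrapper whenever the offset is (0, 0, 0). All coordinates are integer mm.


translate([461, 324, 0]) cube([18, 222, 1157]);
translate([1164, 324, 0]) cube([18, 222, 1157]);
translate([479, 324, 0]) cube([685, 222, 23]);
translate([479, 324, 254]) cube([685, 222, 23]);
translate([479, 324, 508]) cube([685, 222, 23]);
translate([479, 324, 762]) cube([685, 222, 23]);
translate([479, 324, 1016]) cube([685, 222, 23]);


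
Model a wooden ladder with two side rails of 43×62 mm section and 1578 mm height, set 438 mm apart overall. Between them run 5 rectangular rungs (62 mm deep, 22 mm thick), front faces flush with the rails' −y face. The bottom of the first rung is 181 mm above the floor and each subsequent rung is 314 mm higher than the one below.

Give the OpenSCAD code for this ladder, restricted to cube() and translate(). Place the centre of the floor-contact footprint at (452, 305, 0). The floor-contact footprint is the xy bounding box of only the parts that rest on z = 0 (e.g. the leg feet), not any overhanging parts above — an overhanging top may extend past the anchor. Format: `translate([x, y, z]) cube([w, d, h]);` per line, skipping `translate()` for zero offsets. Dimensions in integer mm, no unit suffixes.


// rung span = 438 - 2*43 = 352
// rung[k] z = 181 + k*314
translate([233, 274, 0]) cube([43, 62, 1578]);
translate([628, 274, 0]) cube([43, 62, 1578]);
translate([276, 274, 181]) cube([352, 62, 22]);
translate([276, 274, 495]) cube([352, 62, 22]);
translate([276, 274, 809]) cube([352, 62, 22]);
translate([276, 274, 1123]) cube([352, 62, 22]);
translate([276, 274, 1437]) cube([352, 62, 22]);


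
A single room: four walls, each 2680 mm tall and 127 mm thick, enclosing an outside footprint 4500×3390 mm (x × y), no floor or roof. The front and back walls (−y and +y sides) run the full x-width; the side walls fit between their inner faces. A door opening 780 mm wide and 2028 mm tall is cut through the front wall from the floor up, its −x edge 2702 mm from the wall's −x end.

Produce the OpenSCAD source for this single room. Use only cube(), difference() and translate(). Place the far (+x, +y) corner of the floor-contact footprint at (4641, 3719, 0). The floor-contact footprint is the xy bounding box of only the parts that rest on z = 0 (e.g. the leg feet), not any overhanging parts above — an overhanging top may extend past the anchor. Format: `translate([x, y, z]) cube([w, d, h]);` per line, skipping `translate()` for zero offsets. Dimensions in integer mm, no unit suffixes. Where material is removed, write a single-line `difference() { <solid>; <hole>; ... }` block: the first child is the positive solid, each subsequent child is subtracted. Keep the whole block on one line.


difference() { translate([141, 329, 0]) cube([4500, 127, 2680]); translate([2843, 329, 0]) cube([780, 127, 2028]); }
translate([141, 3592, 0]) cube([4500, 127, 2680]);
translate([141, 456, 0]) cube([127, 3136, 2680]);
translate([4514, 456, 0]) cube([127, 3136, 2680]);


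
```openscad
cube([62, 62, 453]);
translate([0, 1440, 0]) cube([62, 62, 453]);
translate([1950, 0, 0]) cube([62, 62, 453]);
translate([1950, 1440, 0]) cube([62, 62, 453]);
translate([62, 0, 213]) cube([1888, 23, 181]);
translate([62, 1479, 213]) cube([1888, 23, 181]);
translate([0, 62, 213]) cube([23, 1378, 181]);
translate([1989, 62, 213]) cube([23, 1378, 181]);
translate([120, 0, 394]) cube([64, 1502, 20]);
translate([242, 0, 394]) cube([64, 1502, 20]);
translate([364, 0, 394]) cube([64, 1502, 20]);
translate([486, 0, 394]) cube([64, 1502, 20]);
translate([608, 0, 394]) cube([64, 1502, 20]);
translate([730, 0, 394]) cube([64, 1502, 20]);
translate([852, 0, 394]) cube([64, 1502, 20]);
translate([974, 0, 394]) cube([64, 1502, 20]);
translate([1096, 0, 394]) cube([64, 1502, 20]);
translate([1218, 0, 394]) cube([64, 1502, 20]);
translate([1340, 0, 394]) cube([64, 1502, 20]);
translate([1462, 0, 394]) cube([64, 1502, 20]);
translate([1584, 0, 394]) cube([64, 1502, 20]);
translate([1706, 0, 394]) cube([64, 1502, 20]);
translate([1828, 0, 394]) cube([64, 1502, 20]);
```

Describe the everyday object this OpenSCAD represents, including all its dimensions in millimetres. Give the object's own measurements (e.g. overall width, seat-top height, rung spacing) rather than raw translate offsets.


A bed frame 2012 mm long (x) by 1502 mm wide (y). Four 62×62 mm corner posts, 453 mm tall, at the corners of the footprint. Four rails of 23 mm thickness and 181 mm height run between adjacent posts with their undersides at z = 213 mm, their outer faces flush with the outside of the frame (the two x-running rails run between the posts' inner faces; the two y-running rails run between the posts' inner faces). 15 slats, each 64 mm wide (x) and 20 mm thick, lie across the top of the two x-running rails, running the full 1502 mm width of the frame in y; along x they sit between the end posts with a 58 mm gap after the −x posts and between neighbouring slats and before the +x posts.


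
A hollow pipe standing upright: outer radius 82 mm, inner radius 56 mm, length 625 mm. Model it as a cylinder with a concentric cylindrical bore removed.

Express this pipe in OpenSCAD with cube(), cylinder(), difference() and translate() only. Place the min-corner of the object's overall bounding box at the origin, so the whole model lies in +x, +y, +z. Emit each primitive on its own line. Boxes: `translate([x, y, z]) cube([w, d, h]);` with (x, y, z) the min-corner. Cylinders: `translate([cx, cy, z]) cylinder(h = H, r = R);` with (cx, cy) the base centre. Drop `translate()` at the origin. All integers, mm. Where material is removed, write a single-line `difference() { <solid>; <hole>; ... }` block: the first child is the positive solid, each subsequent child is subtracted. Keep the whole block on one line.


difference() { translate([82, 82, 0]) cylinder(h = 625, r = 82); translate([82, 82, 0]) cylinder(h = 625, r = 56); }


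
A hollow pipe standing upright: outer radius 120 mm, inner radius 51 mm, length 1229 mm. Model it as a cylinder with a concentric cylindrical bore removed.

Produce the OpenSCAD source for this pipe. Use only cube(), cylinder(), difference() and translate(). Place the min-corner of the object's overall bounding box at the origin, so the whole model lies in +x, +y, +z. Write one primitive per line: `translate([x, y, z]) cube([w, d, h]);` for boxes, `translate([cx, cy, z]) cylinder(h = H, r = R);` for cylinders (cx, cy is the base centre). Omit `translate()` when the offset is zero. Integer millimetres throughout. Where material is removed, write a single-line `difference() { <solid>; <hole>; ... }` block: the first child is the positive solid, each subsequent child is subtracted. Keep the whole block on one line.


difference() { translate([120, 120, 0]) cylinder(h = 1229, r = 120); translate([120, 120, 0]) cylinder(h = 1229, r = 51); }


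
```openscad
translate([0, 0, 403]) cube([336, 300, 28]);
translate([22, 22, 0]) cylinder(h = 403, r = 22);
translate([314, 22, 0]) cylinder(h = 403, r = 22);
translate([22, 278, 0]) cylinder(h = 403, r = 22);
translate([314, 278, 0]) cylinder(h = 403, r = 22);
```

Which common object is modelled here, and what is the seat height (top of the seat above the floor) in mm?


A stool. The seat height is 431 mm.

A 336×300×28 slab at z = 403 on four corner cylinders — a stool. The seat top is 403 + 28 = 431 mm.


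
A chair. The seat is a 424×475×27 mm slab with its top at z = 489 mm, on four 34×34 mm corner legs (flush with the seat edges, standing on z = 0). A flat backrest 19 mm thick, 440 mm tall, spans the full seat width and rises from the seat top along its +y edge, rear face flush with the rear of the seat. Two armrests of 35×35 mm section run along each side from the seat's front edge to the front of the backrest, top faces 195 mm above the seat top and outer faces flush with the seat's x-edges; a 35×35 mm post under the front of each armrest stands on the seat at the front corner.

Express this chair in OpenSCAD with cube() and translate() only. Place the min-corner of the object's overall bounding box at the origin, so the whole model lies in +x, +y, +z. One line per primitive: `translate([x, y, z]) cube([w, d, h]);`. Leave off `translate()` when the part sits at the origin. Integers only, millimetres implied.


translate([0, 0, 462]) cube([424, 475, 27]);
cube([34, 34, 462]);
translate([390, 0, 0]) cube([34, 34, 462]);
translate([0, 441, 0]) cube([34, 34, 462]);
translate([390, 441, 0]) cube([34, 34, 462]);
translate([0, 456, 489]) cube([424, 19, 440]);
translate([0, 0, 649]) cube([35, 456, 35]);
translate([389, 0, 649]) cube([35, 456, 35]);
translate([0, 0, 489]) cube([35, 35, 160]);
translate([389, 0, 489]) cube([35, 35, 160]);


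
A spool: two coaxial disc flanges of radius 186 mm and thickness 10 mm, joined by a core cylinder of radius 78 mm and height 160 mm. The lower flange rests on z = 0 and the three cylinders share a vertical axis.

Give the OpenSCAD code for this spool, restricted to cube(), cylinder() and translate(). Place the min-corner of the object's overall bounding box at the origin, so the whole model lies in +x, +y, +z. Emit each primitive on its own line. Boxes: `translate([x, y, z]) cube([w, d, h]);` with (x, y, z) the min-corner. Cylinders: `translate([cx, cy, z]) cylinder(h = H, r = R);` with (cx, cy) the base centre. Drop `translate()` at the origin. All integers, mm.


translate([186, 186, 0]) cylinder(h = 10, r = 186);
translate([186, 186, 10]) cylinder(h = 160, r = 78);
translate([186, 186, 170]) cylinder(h = 10, r = 186);


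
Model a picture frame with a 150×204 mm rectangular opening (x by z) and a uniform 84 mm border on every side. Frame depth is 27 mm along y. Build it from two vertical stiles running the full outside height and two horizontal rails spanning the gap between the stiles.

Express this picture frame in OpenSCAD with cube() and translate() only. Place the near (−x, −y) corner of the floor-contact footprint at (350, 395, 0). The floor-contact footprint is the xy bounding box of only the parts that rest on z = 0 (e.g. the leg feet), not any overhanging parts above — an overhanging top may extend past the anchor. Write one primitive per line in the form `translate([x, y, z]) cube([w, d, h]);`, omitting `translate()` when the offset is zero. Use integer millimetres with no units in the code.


translate([350, 395, 0]) cube([84, 27, 372]);
translate([584, 395, 0]) cube([84, 27, 372]);
translate([434, 395, 0]) cube([150, 27, 84]);
translate([434, 395, 288]) cube([150, 27, 84]);


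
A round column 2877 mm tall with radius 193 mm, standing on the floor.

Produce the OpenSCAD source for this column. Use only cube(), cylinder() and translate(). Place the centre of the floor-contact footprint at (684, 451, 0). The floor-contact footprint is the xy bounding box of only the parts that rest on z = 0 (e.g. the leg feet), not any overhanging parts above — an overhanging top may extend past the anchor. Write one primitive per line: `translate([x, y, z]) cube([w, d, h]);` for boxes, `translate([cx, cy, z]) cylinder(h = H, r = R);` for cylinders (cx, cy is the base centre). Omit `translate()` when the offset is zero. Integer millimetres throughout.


translate([684, 451, 0]) cylinder(h = 2877, r = 193);


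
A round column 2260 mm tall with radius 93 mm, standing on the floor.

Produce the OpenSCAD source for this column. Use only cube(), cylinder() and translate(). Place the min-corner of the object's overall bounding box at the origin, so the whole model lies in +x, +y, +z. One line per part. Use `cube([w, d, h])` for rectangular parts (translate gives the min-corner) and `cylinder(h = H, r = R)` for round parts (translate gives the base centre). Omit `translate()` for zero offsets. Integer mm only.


translate([93, 93, 0]) cylinder(h = 2260, r = 93);


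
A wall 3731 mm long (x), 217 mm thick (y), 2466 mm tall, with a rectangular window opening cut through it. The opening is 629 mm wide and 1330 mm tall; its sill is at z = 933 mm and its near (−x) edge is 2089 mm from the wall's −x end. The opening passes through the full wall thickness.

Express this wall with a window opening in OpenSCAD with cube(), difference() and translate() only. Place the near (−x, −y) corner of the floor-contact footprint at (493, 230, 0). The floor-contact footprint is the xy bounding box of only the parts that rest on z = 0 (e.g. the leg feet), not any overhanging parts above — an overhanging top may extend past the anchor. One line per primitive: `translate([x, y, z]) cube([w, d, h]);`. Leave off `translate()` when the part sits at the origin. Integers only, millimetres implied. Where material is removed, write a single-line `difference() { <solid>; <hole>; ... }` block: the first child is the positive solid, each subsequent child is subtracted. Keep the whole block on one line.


difference() { translate([493, 230, 0]) cube([3731, 217, 2466]); translate([2582, 230, 933]) cube([629, 217, 1330]); }


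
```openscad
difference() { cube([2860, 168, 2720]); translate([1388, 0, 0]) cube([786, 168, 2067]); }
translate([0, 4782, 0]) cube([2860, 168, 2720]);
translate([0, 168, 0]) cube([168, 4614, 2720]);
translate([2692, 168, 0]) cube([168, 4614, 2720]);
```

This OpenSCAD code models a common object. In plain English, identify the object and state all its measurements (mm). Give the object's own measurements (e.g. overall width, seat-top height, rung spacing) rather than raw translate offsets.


A single room: four walls, each 2720 mm tall and 168 mm thick, enclosing an outside footprint 2860×4950 mm (x × y), no floor or roof. The front and back walls (−y and +y sides) run the full x-width; the side walls fit between their inner faces. A door opening 786 mm wide and 2067 mm tall is cut through the front wall from the floor up, its −x edge 1388 mm from the wall's −x end.


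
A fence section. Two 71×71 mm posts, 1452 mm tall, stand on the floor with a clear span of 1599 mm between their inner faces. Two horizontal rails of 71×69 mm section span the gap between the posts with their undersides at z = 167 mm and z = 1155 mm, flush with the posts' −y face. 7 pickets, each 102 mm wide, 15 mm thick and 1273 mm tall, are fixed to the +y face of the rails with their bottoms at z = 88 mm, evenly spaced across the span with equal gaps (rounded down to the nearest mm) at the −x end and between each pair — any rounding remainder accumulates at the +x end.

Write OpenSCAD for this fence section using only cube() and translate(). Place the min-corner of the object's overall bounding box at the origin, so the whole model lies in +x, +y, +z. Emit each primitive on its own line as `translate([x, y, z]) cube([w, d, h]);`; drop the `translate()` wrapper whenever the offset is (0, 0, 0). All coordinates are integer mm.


cube([71, 71, 1452]);
translate([1670, 0, 0]) cube([71, 71, 1452]);
translate([71, 0, 167]) cube([1599, 71, 69]);
translate([71, 0, 1155]) cube([1599, 71, 69]);
translate([181, 71, 88]) cube([102, 15, 1273]);
translate([393, 71, 88]) cube([102, 15, 1273]);
translate([605, 71, 88]) cube([102, 15, 1273]);
translate([817, 71, 88]) cube([102, 15, 1273]);
translate([1029, 71, 88]) cube([102, 15, 1273]);
translate([1241, 71, 88]) cube([102, 15, 1273]);
translate([1453, 71, 88]) cube([102, 15, 1273]);


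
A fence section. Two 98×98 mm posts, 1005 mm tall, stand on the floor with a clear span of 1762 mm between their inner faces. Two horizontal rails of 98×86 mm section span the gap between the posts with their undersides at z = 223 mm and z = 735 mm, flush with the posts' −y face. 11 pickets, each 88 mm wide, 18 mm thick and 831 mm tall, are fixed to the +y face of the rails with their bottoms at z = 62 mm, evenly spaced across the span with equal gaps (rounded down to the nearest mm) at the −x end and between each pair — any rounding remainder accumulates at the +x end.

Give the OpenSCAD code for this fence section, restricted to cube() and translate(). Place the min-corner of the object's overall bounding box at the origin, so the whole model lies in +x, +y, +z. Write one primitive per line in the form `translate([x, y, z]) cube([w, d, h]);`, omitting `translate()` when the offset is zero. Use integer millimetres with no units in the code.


cube([98, 98, 1005]);
translate([1860, 0, 0]) cube([98, 98, 1005]);
translate([98, 0, 223]) cube([1762, 98, 86]);
translate([98, 0, 735]) cube([1762, 98, 86]);
translate([164, 98, 62]) cube([88, 18, 831]);
translate([318, 98, 62]) cube([88, 18, 831]);
translate([472, 98, 62]) cube([88, 18, 831]);
translate([626, 98, 62]) cube([88, 18, 831]);
translate([780, 98, 62]) cube([88, 18, 831]);
translate([934, 98, 62]) cube([88, 18, 831]);
translate([1088, 98, 62]) cube([88, 18, 831]);
translate([1242, 98, 62]) cube([88, 18, 831]);
translate([1396, 98, 62]) cube([88, 18, 831]);
translate([1550, 98, 62]) cube([88, 18, 831]);
translate([1704, 98, 62]) cube([88, 18, 831]);


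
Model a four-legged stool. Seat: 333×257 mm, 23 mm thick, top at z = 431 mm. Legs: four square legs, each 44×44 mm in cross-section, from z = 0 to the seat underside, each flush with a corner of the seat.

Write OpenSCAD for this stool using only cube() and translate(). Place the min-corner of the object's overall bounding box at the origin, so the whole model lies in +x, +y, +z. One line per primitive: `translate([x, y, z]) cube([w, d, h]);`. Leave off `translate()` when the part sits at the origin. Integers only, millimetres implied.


translate([0, 0, 408]) cube([333, 257, 23]);
cube([44, 44, 408]);
translate([289, 0, 0]) cube([44, 44, 408]);
translate([0, 213, 0]) cube([44, 44, 408]);
translate([289, 213, 0]) cube([44, 44, 408]);


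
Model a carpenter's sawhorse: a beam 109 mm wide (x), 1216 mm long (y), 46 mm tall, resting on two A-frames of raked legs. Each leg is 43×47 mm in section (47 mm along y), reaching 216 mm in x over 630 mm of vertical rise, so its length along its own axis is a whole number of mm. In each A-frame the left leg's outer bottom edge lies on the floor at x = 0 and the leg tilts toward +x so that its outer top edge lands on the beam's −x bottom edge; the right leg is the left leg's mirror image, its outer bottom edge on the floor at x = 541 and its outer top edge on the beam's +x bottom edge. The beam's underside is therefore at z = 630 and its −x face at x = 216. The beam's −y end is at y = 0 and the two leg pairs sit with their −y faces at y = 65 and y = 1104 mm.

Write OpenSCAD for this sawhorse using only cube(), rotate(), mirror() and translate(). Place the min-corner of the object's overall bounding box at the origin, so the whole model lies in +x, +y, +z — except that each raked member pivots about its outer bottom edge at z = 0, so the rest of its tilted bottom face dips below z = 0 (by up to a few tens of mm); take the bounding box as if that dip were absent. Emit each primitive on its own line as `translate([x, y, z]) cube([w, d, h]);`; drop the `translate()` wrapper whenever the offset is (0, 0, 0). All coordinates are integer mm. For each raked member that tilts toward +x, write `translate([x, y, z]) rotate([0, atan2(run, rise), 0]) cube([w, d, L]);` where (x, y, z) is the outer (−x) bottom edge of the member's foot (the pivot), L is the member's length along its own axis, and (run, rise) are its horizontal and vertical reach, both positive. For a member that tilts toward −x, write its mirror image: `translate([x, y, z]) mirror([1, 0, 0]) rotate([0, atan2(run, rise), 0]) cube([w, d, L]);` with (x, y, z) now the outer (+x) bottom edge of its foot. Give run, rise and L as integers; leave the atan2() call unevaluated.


// leg length = √(216² + 630²) = 666
// right-leg outer foot x = 2·216 + 109 = 541
// beam min-corner = (216, 0, 630)
translate([216, 0, 630]) cube([109, 1216, 46]);
translate([0, 65, 0]) rotate([0, atan2(216, 630), 0]) cube([43, 47, 666]);
translate([541, 65, 0]) mirror([1, 0, 0]) rotate([0, atan2(216, 630), 0]) cube([43, 47, 666]);
translate([0, 1104, 0]) rotate([0, atan2(216, 630), 0]) cube([43, 47, 666]);
translate([541, 1104, 0]) mirror([1, 0, 0]) rotate([0, atan2(216, 630), 0]) cube([43, 47, 666]);


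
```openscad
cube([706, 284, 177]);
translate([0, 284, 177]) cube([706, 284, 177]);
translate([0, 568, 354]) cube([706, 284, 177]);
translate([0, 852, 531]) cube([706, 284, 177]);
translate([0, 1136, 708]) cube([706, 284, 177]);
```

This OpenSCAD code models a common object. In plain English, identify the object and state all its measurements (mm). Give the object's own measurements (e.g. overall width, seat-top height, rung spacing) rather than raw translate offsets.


A straight staircase of 5 solid steps. Each step is 706 mm wide (x), 284 mm deep (y, the going) and 177 mm tall (the rise). The first step rests on the floor; each subsequent step sits one going further in +y and one rise higher in +z, directly behind and above the previous step with no overlap.


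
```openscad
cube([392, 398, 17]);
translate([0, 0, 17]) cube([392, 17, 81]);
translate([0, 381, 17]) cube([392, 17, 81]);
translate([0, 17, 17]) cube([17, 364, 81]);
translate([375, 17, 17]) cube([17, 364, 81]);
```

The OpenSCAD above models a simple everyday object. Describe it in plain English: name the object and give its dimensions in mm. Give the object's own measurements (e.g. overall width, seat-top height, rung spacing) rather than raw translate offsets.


An open-topped rectangular box: outside dimensions 392×398×98 mm, with a uniform wall and base thickness of 17 mm. The base is a full 392×398 slab on the floor; four walls sit on top of the base. The front and back walls (the −y and +y sides) span the full width; the two side walls fit between them.


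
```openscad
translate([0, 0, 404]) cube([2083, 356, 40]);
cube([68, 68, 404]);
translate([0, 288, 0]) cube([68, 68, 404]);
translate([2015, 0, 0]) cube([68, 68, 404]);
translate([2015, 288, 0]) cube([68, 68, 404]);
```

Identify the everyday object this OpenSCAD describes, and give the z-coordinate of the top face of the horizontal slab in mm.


A bench. The seat-top height is 444 mm.

A long slab on four corner posts — a bench. The slab sits at z = 404 with thickness 40, so the top is 404 + 40 = 444 mm.


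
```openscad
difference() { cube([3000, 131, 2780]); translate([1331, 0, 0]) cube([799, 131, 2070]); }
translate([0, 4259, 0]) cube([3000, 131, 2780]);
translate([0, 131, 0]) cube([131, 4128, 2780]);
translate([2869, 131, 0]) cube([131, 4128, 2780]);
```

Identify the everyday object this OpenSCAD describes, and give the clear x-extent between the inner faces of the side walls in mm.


A single room. The interior width is 2738 mm.

Four walls enclosing a rectangle with a door in the front wall — a room. Outside width 3000 minus two 131 mm walls gives 2738 mm.


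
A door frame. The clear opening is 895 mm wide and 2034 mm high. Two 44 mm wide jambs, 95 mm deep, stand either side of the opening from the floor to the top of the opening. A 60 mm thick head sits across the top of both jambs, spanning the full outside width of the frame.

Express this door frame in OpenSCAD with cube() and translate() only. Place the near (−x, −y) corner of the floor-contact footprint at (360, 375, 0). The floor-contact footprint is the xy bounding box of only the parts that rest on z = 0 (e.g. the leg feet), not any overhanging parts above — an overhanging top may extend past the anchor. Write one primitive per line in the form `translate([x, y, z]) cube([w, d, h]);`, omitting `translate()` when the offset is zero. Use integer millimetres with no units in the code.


translate([360, 375, 0]) cube([44, 95, 2034]);
translate([1299, 375, 0]) cube([44, 95, 2034]);
translate([360, 375, 2034]) cube([983, 95, 60]);


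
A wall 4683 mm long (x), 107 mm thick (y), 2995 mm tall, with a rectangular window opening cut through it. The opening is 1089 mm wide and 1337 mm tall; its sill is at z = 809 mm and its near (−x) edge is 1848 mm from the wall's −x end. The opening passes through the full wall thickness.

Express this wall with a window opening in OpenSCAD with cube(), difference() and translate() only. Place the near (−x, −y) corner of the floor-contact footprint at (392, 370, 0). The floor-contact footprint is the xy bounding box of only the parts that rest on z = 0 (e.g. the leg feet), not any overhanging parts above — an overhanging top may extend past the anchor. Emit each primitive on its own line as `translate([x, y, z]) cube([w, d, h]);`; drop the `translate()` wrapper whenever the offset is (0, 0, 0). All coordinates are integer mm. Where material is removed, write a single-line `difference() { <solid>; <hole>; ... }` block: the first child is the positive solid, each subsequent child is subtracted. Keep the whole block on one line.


difference() { translate([392, 370, 0]) cube([4683, 107, 2995]); translate([2240, 370, 809]) cube([1089, 107, 1337]); }
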